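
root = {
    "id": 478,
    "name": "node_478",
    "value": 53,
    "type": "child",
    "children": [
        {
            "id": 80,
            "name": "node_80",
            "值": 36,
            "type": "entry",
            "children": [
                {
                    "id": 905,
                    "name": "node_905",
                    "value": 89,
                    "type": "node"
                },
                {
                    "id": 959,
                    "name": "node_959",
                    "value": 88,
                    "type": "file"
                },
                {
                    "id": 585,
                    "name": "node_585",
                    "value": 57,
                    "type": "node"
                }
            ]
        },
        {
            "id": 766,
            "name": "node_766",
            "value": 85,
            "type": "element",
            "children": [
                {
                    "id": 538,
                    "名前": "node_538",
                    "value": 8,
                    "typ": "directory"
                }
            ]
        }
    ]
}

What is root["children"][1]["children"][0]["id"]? 538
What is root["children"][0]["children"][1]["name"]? "node_959"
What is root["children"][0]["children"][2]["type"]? "node"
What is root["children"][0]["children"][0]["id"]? 905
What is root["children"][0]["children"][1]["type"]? "file"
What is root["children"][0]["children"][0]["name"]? "node_905"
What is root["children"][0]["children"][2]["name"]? "node_585"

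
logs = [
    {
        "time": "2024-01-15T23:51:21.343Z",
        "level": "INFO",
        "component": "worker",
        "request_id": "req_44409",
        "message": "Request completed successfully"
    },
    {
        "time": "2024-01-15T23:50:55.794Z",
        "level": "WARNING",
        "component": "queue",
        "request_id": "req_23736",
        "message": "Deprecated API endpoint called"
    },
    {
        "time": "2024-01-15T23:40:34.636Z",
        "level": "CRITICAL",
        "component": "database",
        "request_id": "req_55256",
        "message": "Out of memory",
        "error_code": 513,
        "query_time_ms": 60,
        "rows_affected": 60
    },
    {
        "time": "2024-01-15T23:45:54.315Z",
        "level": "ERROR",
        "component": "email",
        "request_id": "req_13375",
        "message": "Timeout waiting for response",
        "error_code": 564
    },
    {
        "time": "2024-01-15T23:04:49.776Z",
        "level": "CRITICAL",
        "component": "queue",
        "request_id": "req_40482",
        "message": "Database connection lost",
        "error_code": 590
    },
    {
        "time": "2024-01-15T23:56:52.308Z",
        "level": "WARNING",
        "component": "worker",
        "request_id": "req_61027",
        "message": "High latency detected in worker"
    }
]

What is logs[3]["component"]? "email"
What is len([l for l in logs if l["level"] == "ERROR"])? 1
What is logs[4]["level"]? "CRITICAL"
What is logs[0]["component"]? "worker"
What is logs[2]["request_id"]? "req_55256"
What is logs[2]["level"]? "CRITICAL"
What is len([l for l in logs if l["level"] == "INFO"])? 1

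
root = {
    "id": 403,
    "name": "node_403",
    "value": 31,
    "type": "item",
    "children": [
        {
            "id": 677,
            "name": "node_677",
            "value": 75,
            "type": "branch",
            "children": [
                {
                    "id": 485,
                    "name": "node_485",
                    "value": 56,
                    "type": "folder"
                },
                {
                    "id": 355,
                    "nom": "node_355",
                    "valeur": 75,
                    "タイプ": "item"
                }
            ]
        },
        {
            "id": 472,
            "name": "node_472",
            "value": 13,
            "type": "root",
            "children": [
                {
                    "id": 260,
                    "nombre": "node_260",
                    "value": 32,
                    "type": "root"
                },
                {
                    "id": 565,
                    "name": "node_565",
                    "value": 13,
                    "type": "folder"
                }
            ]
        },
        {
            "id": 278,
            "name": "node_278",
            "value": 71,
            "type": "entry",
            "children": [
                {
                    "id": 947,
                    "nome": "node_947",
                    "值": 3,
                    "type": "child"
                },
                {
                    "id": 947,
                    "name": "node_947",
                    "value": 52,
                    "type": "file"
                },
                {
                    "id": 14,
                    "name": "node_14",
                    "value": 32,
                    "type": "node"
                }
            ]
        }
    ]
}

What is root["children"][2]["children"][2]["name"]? "node_14"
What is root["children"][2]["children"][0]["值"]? 3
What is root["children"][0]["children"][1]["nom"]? "node_355"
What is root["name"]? "node_403"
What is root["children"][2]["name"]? "node_278"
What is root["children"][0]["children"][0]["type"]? "folder"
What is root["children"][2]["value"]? 71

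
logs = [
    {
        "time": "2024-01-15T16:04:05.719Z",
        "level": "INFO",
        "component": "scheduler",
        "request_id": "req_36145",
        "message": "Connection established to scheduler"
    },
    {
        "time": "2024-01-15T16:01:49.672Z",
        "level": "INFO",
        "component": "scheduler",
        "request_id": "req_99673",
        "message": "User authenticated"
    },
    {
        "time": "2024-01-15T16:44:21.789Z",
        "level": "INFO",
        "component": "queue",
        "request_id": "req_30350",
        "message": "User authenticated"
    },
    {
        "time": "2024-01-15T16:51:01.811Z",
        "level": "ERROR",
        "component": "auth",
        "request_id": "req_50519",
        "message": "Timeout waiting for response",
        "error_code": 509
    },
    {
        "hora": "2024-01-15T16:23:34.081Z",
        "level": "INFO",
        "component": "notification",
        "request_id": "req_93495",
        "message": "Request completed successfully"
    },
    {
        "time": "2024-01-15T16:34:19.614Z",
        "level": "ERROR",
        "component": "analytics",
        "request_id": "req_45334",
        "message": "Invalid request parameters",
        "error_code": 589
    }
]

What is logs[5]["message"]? "Invalid request parameters"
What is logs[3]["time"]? "2024-01-15T16:51:01.811Z"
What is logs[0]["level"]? "INFO"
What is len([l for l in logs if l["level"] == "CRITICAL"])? 0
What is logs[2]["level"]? "INFO"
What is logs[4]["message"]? "Request completed successfully"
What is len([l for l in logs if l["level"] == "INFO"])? 4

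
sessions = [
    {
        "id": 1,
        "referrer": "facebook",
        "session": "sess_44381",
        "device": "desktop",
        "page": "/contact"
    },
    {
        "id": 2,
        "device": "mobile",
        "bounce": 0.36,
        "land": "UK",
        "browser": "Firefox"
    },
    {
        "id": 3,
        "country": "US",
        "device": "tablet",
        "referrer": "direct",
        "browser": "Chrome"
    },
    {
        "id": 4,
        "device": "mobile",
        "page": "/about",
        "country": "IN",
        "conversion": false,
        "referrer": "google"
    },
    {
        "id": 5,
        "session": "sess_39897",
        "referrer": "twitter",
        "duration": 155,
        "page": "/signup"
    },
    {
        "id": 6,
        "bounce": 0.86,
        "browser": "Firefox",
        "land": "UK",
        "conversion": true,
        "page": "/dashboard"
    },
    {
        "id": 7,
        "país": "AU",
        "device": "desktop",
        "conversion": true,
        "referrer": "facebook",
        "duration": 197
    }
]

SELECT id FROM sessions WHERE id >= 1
[1, 2, 3, 4, 5, 6, 7]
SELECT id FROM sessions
[1, 2, 3, 4, 5, 6, 7]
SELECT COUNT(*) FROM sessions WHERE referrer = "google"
1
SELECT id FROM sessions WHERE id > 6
[7]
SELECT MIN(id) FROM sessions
1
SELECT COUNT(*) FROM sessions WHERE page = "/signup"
1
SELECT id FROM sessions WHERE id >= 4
[4, 5, 6, 7]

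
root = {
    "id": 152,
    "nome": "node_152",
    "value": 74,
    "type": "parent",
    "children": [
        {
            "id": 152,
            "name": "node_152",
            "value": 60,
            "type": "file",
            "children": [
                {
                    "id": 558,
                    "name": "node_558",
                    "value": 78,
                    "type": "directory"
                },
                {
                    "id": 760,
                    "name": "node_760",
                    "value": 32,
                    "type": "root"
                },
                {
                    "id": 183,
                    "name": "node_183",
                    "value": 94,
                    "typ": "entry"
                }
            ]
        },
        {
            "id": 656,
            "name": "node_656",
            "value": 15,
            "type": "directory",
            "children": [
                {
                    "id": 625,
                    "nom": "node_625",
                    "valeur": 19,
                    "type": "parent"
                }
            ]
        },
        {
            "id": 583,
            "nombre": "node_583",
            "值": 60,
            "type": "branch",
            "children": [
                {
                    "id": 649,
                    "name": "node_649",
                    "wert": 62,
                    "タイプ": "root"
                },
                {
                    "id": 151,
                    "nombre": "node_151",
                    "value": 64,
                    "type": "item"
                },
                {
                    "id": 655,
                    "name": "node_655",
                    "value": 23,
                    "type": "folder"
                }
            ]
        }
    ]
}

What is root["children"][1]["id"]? 656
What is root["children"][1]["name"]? "node_656"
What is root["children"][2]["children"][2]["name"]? "node_655"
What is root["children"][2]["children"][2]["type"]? "folder"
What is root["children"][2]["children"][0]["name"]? "node_649"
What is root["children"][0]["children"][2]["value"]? 94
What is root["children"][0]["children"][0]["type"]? "directory"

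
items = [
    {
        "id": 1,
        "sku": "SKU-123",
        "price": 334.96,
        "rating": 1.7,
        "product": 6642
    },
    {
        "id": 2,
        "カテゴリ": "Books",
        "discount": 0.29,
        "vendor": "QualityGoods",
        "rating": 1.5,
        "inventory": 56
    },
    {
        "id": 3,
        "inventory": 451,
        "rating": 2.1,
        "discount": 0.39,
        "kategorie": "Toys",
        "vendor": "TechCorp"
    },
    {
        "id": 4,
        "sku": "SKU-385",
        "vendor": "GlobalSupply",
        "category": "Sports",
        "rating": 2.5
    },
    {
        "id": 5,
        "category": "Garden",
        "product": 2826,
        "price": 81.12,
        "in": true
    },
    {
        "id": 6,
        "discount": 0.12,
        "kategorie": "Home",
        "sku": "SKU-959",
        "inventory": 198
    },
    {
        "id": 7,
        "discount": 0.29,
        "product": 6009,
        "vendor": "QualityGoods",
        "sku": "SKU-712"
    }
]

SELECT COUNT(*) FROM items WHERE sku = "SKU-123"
1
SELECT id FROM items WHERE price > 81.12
[1]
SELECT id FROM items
[1, 2, 3, 4, 5, 6, 7]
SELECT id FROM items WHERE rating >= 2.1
[3, 4]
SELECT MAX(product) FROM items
6642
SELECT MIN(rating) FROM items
1.5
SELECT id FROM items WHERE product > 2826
[1, 7]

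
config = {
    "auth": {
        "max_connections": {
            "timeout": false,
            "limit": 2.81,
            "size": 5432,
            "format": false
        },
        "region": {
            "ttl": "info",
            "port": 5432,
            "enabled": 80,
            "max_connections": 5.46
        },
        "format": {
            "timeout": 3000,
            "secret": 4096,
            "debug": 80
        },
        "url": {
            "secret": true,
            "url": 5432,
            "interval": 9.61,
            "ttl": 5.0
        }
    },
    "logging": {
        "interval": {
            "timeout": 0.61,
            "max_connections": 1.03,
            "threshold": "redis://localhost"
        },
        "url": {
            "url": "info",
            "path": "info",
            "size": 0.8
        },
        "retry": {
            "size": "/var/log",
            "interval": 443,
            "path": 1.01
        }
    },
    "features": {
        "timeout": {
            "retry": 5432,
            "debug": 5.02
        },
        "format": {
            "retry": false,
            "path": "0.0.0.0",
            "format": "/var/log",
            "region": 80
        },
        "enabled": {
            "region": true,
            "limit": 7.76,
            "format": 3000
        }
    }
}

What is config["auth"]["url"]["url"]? 5432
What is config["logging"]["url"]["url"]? "info"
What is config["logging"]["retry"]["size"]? "/var/log"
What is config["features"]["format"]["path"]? "0.0.0.0"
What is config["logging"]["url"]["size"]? 0.8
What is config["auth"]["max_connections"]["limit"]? 2.81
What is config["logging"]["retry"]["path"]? 1.01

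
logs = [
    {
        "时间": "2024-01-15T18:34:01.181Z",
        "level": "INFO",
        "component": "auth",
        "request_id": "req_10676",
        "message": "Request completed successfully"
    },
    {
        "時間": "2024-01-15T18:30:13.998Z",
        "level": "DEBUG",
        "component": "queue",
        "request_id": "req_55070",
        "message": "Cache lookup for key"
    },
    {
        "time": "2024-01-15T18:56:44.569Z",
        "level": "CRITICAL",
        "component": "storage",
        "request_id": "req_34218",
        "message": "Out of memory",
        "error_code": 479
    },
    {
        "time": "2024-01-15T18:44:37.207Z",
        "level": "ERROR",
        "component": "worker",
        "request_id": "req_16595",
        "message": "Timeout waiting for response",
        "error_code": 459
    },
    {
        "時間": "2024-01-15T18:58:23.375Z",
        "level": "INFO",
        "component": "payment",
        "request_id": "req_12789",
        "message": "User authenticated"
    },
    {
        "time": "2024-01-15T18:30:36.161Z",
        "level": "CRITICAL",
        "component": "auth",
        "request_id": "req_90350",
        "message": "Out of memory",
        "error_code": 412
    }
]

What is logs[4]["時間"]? "2024-01-15T18:58:23.375Z"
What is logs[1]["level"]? "DEBUG"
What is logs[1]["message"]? "Cache lookup for key"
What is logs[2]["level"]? "CRITICAL"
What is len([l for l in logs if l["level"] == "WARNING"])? 0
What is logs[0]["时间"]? "2024-01-15T18:34:01.181Z"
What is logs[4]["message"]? "User authenticated"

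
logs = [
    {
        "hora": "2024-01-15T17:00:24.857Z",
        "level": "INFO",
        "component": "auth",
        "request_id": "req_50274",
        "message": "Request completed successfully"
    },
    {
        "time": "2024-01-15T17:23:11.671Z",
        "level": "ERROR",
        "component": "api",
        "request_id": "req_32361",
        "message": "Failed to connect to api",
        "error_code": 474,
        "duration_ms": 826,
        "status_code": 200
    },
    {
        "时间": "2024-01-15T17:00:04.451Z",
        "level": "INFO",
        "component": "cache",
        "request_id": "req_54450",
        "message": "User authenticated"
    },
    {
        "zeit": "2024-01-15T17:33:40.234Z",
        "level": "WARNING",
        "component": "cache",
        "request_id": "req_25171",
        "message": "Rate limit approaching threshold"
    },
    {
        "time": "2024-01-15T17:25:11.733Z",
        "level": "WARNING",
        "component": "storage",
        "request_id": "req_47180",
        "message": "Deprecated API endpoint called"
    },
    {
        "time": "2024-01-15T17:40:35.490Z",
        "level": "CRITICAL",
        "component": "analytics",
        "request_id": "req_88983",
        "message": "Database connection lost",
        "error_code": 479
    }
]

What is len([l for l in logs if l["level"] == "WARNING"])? 2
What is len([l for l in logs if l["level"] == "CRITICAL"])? 1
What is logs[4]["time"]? "2024-01-15T17:25:11.733Z"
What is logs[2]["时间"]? "2024-01-15T17:00:04.451Z"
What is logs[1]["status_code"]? 200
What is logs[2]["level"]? "INFO"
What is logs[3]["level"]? "WARNING"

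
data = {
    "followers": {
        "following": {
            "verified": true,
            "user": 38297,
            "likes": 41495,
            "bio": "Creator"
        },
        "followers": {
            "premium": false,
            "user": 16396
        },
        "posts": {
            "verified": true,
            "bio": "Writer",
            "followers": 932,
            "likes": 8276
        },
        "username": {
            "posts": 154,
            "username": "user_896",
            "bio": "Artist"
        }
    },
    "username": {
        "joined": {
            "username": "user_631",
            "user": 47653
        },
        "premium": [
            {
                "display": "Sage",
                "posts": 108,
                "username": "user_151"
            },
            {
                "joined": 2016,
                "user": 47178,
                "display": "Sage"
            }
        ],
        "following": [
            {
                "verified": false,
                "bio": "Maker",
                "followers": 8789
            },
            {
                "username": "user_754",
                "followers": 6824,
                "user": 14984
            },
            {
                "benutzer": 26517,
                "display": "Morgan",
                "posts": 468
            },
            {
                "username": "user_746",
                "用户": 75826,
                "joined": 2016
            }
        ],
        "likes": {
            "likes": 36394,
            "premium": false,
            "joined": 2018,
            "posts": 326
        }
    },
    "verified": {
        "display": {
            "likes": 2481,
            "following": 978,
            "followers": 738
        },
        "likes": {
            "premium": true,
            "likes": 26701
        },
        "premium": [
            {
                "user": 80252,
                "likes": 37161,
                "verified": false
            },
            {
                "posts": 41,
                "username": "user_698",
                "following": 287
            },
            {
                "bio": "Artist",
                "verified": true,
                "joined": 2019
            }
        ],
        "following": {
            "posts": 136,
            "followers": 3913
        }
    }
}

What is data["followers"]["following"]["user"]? 38297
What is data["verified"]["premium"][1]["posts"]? 41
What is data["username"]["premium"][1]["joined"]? 2016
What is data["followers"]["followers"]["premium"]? False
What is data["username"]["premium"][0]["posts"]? 108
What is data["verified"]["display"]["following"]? 978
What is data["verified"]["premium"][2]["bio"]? "Artist"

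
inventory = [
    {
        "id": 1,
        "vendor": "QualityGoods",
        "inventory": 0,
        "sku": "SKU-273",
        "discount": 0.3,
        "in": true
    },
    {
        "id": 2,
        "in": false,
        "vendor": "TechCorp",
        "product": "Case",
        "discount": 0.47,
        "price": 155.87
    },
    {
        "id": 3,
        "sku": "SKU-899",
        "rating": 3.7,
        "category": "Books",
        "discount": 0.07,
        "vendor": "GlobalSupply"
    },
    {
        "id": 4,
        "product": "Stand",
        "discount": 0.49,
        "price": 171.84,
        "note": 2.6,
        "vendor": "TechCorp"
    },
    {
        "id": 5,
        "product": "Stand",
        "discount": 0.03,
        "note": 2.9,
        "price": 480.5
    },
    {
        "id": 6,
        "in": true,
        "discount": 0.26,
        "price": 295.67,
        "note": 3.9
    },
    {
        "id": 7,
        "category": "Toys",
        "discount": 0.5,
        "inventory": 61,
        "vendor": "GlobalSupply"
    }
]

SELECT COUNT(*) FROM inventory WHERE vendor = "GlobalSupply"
2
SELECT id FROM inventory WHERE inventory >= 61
[7]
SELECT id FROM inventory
[1, 2, 3, 4, 5, 6, 7]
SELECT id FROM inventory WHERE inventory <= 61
[1, 7]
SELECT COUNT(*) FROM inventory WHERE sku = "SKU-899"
1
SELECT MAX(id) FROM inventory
7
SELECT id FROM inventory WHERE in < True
[2]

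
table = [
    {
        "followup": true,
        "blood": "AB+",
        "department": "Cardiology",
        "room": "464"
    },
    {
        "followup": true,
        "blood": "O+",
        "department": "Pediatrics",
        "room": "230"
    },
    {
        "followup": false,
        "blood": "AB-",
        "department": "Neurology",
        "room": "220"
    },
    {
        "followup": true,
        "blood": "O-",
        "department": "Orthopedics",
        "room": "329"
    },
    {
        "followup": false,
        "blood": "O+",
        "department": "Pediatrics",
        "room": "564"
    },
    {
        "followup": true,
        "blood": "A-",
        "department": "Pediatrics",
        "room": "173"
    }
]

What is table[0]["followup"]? True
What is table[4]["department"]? "Pediatrics"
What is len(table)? 6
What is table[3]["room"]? "329"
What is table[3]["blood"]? "O-"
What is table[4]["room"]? "564"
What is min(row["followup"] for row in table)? False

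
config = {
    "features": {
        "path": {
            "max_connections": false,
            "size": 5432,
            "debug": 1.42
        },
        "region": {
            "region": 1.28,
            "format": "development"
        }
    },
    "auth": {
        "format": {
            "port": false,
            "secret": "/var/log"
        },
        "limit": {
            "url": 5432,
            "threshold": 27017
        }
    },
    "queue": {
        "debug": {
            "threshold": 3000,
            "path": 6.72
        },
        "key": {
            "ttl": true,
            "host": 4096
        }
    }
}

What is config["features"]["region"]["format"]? "development"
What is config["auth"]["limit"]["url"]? 5432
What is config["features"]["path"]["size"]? 5432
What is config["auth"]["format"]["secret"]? "/var/log"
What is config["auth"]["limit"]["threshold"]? 27017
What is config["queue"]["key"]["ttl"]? True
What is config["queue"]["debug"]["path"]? 6.72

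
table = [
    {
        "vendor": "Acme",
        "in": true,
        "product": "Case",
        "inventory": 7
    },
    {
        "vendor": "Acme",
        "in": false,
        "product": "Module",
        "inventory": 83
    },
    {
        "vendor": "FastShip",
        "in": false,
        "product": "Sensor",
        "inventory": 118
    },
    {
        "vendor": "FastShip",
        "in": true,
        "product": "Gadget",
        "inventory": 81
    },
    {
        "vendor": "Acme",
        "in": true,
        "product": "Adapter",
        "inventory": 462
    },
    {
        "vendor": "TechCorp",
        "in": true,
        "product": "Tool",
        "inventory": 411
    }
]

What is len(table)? 6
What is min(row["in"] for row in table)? False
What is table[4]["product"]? "Adapter"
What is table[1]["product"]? "Module"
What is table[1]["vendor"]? "Acme"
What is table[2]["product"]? "Sensor"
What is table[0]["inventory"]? 7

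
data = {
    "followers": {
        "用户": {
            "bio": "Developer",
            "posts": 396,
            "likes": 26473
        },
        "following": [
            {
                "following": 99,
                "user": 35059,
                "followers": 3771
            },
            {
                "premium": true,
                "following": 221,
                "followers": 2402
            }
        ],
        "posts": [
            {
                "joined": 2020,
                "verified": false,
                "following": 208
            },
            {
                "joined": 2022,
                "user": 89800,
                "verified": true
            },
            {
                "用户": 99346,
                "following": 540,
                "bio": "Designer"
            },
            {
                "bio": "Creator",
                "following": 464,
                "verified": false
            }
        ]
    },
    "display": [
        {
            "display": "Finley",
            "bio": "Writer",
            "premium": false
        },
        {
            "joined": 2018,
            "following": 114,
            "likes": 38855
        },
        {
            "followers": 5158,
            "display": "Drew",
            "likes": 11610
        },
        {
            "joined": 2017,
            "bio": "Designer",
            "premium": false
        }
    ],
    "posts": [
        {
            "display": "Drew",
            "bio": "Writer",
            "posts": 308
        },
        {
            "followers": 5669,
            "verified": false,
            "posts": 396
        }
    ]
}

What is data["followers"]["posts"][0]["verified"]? False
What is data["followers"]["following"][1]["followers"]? 2402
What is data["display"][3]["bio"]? "Designer"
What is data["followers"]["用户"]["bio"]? "Developer"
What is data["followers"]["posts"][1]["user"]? 89800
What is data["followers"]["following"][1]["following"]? 221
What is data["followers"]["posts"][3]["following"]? 464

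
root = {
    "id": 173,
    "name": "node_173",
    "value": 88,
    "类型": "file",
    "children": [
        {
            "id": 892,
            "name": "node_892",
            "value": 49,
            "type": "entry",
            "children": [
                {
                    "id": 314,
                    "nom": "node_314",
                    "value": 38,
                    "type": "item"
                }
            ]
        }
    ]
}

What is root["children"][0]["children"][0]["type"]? "item"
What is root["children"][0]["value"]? 49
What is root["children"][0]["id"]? 892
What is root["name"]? "node_173"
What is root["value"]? 88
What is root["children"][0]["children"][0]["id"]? 314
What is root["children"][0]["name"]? "node_892"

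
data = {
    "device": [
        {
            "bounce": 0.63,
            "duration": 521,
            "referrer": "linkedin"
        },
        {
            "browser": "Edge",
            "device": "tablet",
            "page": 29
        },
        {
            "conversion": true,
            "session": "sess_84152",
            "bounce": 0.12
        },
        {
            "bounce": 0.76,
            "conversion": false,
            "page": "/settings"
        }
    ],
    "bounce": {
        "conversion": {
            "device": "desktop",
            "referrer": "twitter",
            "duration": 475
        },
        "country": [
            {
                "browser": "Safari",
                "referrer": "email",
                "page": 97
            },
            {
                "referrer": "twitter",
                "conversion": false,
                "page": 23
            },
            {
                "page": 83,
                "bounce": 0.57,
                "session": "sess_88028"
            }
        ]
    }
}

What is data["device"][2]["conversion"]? True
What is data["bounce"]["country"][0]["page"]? 97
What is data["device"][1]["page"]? 29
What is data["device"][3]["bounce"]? 0.76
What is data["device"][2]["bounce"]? 0.12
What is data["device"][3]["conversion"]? False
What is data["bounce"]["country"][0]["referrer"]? "email"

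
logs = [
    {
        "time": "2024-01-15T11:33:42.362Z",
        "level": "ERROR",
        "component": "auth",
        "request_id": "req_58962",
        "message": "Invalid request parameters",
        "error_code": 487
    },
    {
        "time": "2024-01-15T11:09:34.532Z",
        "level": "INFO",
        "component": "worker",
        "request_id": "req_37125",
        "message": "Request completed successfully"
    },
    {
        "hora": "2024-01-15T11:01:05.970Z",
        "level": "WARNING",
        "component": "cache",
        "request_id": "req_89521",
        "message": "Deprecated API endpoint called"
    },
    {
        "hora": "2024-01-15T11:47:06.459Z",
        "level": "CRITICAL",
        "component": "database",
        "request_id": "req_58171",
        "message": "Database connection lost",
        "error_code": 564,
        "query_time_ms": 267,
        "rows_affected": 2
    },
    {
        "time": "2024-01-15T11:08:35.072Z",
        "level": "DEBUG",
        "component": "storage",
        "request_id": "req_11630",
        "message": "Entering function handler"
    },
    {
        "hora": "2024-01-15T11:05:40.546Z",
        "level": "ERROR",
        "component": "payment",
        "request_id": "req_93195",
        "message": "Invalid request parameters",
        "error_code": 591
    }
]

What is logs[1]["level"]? "INFO"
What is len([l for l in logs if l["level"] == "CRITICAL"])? 1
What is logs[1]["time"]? "2024-01-15T11:09:34.532Z"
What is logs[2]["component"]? "cache"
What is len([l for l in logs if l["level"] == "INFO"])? 1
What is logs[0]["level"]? "ERROR"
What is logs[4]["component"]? "storage"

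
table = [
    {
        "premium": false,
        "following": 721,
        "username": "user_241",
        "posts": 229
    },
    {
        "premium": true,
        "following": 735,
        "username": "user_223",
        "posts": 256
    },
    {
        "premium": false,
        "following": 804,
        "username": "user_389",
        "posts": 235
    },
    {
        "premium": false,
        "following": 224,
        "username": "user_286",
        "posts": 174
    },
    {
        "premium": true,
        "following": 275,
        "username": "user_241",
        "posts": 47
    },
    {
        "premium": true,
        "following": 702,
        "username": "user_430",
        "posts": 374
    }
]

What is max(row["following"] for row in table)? 804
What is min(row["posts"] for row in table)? 47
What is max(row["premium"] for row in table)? True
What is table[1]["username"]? "user_223"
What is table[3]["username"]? "user_286"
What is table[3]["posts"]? 174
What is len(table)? 6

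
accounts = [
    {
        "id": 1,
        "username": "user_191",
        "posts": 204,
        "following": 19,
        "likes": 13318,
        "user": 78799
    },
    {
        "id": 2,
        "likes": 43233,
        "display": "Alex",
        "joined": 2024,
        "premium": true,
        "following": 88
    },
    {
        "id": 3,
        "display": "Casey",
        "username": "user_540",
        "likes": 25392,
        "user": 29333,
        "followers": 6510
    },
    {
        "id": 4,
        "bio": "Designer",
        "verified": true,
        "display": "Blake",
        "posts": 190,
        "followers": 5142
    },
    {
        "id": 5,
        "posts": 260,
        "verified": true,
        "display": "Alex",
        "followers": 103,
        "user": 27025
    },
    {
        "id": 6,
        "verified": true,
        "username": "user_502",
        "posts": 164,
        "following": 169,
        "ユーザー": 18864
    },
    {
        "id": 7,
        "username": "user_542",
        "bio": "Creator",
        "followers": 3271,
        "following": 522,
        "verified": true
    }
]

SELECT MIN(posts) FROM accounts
164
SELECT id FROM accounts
[1, 2, 3, 4, 5, 6, 7]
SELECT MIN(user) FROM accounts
27025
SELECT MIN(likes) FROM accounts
13318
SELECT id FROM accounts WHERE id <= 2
[1, 2]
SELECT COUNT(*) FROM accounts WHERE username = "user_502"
1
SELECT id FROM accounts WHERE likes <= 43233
[1, 2, 3]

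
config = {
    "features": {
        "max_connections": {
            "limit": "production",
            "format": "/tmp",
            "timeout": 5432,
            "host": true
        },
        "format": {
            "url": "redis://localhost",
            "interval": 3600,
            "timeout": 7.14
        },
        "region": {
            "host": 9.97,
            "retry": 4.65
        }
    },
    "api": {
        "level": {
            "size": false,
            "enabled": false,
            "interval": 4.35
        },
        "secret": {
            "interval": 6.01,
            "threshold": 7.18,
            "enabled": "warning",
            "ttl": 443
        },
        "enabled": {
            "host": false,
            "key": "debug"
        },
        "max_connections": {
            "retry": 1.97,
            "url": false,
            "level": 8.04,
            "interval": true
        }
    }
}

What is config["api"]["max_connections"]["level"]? 8.04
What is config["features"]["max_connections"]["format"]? "/tmp"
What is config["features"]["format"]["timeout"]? 7.14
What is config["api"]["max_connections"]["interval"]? True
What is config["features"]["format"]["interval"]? 3600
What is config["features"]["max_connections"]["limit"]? "production"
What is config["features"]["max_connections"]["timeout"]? 5432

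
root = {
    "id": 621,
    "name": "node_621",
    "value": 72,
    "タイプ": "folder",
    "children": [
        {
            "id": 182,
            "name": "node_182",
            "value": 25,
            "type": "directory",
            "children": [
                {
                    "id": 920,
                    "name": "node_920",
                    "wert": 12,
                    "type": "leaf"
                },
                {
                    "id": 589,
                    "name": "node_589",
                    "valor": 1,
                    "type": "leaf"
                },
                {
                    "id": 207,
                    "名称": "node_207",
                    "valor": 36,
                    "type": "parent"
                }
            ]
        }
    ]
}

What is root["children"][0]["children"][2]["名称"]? "node_207"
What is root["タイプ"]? "folder"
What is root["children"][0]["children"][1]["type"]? "leaf"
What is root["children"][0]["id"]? 182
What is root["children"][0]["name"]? "node_182"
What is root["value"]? 72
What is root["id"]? 621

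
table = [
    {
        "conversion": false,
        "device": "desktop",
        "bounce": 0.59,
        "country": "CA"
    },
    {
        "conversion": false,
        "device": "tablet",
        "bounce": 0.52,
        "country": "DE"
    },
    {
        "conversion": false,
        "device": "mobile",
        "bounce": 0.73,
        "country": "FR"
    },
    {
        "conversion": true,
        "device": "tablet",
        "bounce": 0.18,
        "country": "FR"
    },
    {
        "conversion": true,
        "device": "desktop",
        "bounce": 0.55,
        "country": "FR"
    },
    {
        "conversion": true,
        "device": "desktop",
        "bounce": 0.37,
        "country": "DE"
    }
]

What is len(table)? 6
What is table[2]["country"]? "FR"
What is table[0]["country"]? "CA"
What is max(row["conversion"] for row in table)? True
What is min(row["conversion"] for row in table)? False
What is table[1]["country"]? "DE"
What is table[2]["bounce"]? 0.73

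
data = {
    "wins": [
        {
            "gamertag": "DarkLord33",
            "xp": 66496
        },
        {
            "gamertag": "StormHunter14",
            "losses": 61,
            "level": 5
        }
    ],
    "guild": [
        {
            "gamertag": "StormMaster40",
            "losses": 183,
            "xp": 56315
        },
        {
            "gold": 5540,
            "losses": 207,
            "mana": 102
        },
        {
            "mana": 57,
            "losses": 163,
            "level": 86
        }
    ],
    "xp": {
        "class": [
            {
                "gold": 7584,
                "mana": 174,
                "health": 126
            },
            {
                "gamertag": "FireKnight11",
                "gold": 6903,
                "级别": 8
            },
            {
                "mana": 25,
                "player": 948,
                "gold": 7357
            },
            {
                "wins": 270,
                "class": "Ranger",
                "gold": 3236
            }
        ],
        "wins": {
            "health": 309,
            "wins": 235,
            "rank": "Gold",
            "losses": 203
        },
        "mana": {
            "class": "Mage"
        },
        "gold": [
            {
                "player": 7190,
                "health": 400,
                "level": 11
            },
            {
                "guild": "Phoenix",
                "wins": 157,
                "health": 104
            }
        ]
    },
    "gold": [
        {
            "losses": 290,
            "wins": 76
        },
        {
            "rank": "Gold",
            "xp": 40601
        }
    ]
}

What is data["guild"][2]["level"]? 86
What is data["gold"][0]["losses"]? 290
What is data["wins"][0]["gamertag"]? "DarkLord33"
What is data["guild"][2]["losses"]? 163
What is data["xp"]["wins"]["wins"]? 235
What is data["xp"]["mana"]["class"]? "Mage"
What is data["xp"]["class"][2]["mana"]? 25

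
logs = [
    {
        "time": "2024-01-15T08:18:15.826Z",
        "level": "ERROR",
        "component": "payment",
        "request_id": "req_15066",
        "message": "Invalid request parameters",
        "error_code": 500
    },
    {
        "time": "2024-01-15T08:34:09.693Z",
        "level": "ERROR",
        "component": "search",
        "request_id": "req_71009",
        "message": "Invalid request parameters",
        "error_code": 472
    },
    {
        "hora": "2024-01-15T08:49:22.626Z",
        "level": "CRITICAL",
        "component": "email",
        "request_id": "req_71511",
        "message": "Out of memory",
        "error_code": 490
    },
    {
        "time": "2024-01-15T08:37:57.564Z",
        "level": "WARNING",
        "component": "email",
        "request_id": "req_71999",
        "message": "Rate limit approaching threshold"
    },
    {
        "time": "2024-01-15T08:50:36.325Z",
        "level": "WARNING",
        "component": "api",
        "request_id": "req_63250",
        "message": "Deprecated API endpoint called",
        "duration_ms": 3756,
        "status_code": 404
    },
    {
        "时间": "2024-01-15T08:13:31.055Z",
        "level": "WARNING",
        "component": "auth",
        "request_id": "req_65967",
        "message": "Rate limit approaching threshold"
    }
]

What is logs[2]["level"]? "CRITICAL"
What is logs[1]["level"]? "ERROR"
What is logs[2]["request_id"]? "req_71511"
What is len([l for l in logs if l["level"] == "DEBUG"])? 0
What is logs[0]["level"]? "ERROR"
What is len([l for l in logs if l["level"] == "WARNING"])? 3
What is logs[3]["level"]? "WARNING"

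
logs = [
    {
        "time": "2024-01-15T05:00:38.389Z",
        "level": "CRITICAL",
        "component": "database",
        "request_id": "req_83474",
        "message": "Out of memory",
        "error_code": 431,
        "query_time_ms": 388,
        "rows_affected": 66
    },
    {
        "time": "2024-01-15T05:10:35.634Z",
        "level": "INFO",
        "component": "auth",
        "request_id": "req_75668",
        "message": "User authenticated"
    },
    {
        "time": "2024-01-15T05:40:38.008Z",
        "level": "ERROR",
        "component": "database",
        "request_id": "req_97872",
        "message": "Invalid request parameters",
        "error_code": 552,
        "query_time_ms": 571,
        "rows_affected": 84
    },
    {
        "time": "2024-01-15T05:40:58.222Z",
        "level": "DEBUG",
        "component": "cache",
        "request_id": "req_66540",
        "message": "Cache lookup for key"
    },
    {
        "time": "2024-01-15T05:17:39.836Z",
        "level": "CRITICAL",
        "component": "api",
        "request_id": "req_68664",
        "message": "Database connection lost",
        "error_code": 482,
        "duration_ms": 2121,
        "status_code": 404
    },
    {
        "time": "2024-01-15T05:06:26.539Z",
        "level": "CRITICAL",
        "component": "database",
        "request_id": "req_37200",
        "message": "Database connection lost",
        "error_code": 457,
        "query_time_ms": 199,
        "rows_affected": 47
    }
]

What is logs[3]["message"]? "Cache lookup for key"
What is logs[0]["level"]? "CRITICAL"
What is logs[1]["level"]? "INFO"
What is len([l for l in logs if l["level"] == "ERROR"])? 1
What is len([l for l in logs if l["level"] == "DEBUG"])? 1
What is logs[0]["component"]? "database"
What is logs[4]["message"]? "Database connection lost"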